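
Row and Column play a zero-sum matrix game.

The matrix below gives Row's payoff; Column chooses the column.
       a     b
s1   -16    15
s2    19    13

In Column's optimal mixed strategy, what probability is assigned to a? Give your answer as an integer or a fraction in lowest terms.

2/37

Row minima are -16 and 13, so Row's maximin is 13; column maxima are 19 and 15, so Column's minimax is 15. These differ, so the equilibrium is in mixed strategies.
Let Column play a with probability q. Row is indifferent when −16q + 15(1−q) = 19q + 13(1−q), giving q = 2/37.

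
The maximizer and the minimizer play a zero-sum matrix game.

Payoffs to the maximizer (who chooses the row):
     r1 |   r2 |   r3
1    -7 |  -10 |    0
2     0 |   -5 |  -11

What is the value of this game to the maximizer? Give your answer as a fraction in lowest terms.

-55/8

Column r1 is strictly dominated by r2 for the minimizer (it gives the maximizer more in every row).
The remaining 2×2 game on (1, 2) × (r2, r3) has no saddle point. Let the maximizer play 1 with probability p; indifference gives −10p − 5(1−p) = −11(1−p), so p = 3/8.
Similarly the minimizer's optimal q on r2 is 11/16, and the value is -10·(11/16) + (0)·(5/16) = -55/8.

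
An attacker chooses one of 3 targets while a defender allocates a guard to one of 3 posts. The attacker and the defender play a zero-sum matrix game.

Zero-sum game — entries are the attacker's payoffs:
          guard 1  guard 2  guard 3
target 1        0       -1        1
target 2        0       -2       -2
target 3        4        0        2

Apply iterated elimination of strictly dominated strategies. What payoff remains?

Row target 2 is strictly dominated by row target 3 (4>0, 0>-2, 2>-2); eliminate target 2.
Column guard 1 is strictly dominated by guard 2 for the defender (-1<0, 0<4); eliminate guard 1.
Column guard 3 is strictly dominated by guard 2 for the defender (-1<1, 0<2); eliminate guard 3.
Row target 1 is strictly dominated by row target 3 (0>-1); eliminate target 1.
Only (target 3, guard 2) remains, with payoff 0.

0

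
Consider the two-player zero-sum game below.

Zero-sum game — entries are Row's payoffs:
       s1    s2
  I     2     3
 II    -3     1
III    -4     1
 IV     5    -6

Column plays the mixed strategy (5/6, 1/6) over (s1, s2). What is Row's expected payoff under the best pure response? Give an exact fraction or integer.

19/6

I: (2)·(5/6) + (3)·(1/6) = 13/6.
II: (-3)·(5/6) + (1)·(1/6) = -7/3.
III: (-4)·(5/6) + (1)·(1/6) = -19/6.
IV: (5)·(5/6) + (-6)·(1/6) = 19/6.
The best pure response is IV with expected payoff 19/6.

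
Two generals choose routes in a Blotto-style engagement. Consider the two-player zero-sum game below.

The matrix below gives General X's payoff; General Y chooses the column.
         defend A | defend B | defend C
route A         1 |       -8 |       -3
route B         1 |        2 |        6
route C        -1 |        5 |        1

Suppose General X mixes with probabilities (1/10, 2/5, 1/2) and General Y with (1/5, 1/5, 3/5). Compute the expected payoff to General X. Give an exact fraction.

Against (1/5, 1/5, 3/5), each row's expected payoff is route A: -16/5; route B: 21/5; route C: 7/5.
Taking the (1/10, 2/5, 1/2)-weighted average: (1/10)·(-16/5) + (2/5)·(21/5) + (1/2)·(7/5) = 103/50.

103/50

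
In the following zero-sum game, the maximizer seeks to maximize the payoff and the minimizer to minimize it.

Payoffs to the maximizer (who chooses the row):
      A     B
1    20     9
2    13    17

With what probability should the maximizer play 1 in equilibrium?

4/15

Row minima are 9 and 13, so the maximizer's maximin is 13; column maxima are 20 and 17, so the minimizer's minimax is 17. These differ, so the equilibrium is in mixed strategies.
Let the maximizer play 1 with probability p. The minimizer is indifferent when 20p + 13(1−p) = 9p + 17(1−p), giving p = 4/15.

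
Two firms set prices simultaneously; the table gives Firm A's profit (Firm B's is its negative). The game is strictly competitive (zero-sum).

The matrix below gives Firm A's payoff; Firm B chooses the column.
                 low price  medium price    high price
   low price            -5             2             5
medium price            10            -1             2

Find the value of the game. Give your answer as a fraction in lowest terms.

5/6

Column high price is strictly dominated by medium price for Firm B (it gives Firm A more in every row).
The remaining 2×2 game on (low price, medium price) × (low price, medium price) has no saddle point. Let Firm A play low price with probability p; indifference gives −5p + 10(1−p) = 2p − (1−p), so p = 11/18.
Similarly Firm B's optimal q on low price is 1/6, and the value is -5·(1/6) + (2)·(5/6) = 5/6.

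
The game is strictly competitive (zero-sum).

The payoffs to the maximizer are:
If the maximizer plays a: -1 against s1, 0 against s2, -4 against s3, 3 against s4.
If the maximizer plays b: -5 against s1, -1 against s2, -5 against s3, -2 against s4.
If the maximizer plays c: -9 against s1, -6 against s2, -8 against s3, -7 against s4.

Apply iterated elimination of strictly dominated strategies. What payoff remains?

-4

Row b is strictly dominated by row a (-1>-5, 0>-1, -4>-5, 3>-2); eliminate b.
Row c is strictly dominated by row a (-1>-9, 0>-6, -4>-8, 3>-7); eliminate c.
Column s1 is strictly dominated by s3 for the minimizer (-4<-1); eliminate s1.
Column s4 is strictly dominated by s2 for the minimizer (0<3); eliminate s4.
Column s2 is strictly dominated by s3 for the minimizer (-4<0); eliminate s2.
Only (a, s3) remains, with payoff -4.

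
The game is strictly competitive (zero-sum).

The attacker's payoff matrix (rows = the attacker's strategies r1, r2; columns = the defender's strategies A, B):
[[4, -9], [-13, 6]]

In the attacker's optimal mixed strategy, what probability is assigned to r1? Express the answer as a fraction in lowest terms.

19/32

Row minima are -9 and -13, so the attacker's maximin is -9; column maxima are 4 and 6, so the defender's minimax is 4. These differ, so the equilibrium is in mixed strategies.
Let the attacker play r1 with probability p. The defender is indifferent when 4p − 13(1−p) = −9p + 6(1−p), giving p = 19/32.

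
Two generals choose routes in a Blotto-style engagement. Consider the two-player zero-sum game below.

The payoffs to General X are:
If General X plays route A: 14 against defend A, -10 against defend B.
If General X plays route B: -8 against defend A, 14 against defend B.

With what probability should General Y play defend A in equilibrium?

Row minima are -10 and -8, so General X's maximin is -8; column maxima are 14 and 14, so General Y's minimax is 14. These differ, so the equilibrium is in mixed strategies.
Let General Y play defend A with probability q. General X is indifferent when 14q − 10(1−q) = −8q + 14(1−q), giving q = 12/23.

12/23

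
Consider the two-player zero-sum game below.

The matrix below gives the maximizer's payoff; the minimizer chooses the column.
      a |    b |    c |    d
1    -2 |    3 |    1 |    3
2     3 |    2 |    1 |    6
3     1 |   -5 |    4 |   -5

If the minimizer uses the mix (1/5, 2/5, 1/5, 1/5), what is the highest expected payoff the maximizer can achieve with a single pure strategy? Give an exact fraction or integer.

1: (-2)·(1/5) + (3)·(2/5) + (1)·(1/5) + (3)·(1/5) = 8/5.
2: (3)·(1/5) + (2)·(2/5) + (1)·(1/5) + (6)·(1/5) = 14/5.
3: (1)·(1/5) + (-5)·(2/5) + (4)·(1/5) + (-5)·(1/5) = -2.
The best pure response is 2 with expected payoff 14/5.

14/5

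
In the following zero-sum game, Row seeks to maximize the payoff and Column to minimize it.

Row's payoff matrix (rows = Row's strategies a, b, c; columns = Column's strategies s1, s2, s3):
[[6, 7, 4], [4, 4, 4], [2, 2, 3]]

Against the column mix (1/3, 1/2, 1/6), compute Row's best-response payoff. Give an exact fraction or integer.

a: (6)·(1/3) + (7)·(1/2) + (4)·(1/6) = 37/6.
b: (4)·(1/3) + (4)·(1/2) + (4)·(1/6) = 4.
c: (2)·(1/3) + (2)·(1/2) + (3)·(1/6) = 13/6.
The best pure response is a with expected payoff 37/6.

37/6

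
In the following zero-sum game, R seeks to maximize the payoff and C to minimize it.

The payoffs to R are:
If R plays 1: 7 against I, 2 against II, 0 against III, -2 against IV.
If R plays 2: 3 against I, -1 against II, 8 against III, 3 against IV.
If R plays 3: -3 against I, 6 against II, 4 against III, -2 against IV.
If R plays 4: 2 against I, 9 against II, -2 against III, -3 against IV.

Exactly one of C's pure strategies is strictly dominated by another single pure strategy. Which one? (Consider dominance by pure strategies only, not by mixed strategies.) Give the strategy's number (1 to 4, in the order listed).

C prefers columns that give R less. Compare III with IV: -2 < 0, 3 < 8, -2 < 4, -3 < -2.
So IV strictly dominates III for C; III is strictly dominated.

3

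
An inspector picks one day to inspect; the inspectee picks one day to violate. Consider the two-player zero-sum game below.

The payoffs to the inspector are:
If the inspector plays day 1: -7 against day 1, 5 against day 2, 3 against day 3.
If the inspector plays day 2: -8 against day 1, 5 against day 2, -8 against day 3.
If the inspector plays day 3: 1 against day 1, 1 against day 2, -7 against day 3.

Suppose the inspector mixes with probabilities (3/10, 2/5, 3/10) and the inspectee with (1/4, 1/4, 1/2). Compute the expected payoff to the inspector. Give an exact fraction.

-5/2

Against (1/4, 1/4, 1/2), each row's expected payoff is day 1: 1; day 2: -19/4; day 3: -3.
Taking the (3/10, 2/5, 3/10)-weighted average: (3/10)·(1) + (2/5)·(-19/4) + (3/10)·(-3) = -5/2.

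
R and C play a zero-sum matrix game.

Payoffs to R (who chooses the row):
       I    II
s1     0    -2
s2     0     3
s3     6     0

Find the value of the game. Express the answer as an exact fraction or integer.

Row s1 is strictly dominated by row s3, so R never plays it.
The remaining 2×2 game on (s2, s3) × (I, II) has no saddle point. Let R play s2 with probability p; indifference gives 6(1−p) = 3p, so p = 2/3.
Similarly C's optimal q on I is 1/3, and the value is 0·(1/3) + (3)·(2/3) = 2.

2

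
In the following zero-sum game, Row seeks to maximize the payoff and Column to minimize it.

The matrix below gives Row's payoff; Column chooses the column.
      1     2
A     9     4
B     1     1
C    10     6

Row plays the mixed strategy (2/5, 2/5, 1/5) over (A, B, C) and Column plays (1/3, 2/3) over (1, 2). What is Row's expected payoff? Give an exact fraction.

62/15

Against (1/3, 2/3), each row's expected payoff is A: 17/3; B: 1; C: 22/3.
Taking the (2/5, 2/5, 1/5)-weighted average: (2/5)·(17/3) + (2/5)·(1) + (1/5)·(22/3) = 62/15.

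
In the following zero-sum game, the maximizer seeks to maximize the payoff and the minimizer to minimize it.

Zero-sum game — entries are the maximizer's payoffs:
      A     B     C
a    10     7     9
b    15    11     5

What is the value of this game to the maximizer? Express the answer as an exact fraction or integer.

Column A is strictly dominated by B for the minimizer (it gives the maximizer more in every row).
The remaining 2×2 game on (a, b) × (B, C) has no saddle point. Let the maximizer play a with probability p; indifference gives 7p + 11(1−p) = 9p + 5(1−p), so p = 3/4.
Similarly the minimizer's optimal q on B is 1/2, and the value is 7·(1/2) + (9)·(1/2) = 8.

8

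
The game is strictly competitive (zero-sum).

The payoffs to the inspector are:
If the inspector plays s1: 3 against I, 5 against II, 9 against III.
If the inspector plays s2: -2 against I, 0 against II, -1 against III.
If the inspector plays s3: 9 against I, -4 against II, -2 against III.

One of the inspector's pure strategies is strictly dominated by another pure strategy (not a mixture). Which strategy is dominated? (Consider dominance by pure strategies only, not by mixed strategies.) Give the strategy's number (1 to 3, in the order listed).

2

Compare s2 with s1: 3 > -2, 5 > 0, 9 > -1.
So s1 strictly dominates s2 for the inspector; s2 is strictly dominated.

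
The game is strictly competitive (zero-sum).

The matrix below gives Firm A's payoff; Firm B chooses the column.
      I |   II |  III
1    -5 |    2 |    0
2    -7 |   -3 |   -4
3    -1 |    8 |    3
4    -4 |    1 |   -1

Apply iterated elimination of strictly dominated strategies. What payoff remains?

-1

Row 1 is strictly dominated by row 3 (-1>-5, 8>2, 3>0); eliminate 1.
Row 2 is strictly dominated by row 3 (-1>-7, 8>-3, 3>-4); eliminate 2.
Column III is strictly dominated by I for Firm B (-1<3, -4<-1); eliminate III.
Row 4 is strictly dominated by row 3 (-1>-4, 8>1); eliminate 4.
Column II is strictly dominated by I for Firm B (-1<8); eliminate II.
Only (3, I) remains, with payoff -1.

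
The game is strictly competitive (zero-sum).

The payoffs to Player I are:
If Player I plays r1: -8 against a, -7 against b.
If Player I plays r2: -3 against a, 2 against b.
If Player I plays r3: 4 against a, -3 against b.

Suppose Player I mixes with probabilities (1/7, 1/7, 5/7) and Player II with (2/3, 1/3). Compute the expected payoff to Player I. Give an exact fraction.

-2/21

Against (2/3, 1/3), each row's expected payoff is r1: -23/3; r2: -4/3; r3: 5/3.
Taking the (1/7, 1/7, 5/7)-weighted average: (1/7)·(-23/3) + (1/7)·(-4/3) + (5/7)·(5/3) = -2/21.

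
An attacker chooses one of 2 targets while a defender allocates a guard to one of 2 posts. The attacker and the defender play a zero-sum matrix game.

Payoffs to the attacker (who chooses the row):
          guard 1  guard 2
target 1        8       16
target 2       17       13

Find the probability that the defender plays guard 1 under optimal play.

Row minima are 8 and 13, so the attacker's maximin is 13; column maxima are 17 and 16, so the defender's minimax is 16. These differ, so the equilibrium is in mixed strategies.
Let the defender play guard 1 with probability q. The attacker is indifferent when 8q + 16(1−q) = 17q + 13(1−q), giving q = 1/4.

1/4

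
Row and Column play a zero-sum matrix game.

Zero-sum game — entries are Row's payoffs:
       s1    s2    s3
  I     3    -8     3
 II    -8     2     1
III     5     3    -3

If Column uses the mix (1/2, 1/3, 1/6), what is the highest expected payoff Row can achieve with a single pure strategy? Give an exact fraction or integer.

3

I: (3)·(1/2) + (-8)·(1/3) + (3)·(1/6) = -2/3.
II: (-8)·(1/2) + (2)·(1/3) + (1)·(1/6) = -19/6.
III: (5)·(1/2) + (3)·(1/3) + (-3)·(1/6) = 3.
The best pure response is III with expected payoff 3.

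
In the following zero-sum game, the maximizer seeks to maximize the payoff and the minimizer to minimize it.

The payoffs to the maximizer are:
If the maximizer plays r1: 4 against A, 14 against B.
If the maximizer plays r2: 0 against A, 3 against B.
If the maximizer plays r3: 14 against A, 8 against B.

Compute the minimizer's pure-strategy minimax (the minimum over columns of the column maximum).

The worst case (largest entry) in each column is A: 14, B: 14.
The best (smallest) of these is 14.

14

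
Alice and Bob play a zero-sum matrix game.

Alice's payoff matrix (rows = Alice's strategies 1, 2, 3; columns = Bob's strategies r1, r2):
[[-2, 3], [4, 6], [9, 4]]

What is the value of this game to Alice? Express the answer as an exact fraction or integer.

Row 1 is strictly dominated by row 2, so Alice never plays it.
The remaining 2×2 game on (2, 3) × (r1, r2) has no saddle point. Let Alice play 2 with probability p; indifference gives 4p + 9(1−p) = 6p + 4(1−p), so p = 5/7.
Similarly Bob's optimal q on r1 is 2/7, and the value is 4·(2/7) + (6)·(5/7) = 38/7.

38/7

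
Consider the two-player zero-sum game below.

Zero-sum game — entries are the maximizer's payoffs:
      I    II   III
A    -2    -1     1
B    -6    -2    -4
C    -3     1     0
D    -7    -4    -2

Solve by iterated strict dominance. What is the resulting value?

-2

Row B is strictly dominated by row A (-2>-6, -1>-2, 1>-4); eliminate B.
Column III is strictly dominated by I for the minimizer (-2<1, -3<0, -7<-2); eliminate III.
Row D is strictly dominated by row A (-2>-7, -1>-4); eliminate D.
Column II is strictly dominated by I for the minimizer (-2<-1, -3<1); eliminate II.
Row C is strictly dominated by row A (-2>-3); eliminate C.
Only (A, I) remains, with payoff -2.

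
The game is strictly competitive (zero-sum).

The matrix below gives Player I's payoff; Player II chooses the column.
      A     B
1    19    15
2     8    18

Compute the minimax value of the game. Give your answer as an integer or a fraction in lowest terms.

111/7

Row minima are 15 and 8, so Player I's maximin is 15; column maxima are 19 and 18, so Player II's minimax is 18. These differ, so the equilibrium is in mixed strategies.
Let Player I play 1 with probability p. Player II is indifferent when 19p + 8(1−p) = 15p + 18(1−p), giving p = 5/7.
Let Player II play A with probability q. Player I is indifferent when 19q + 15(1−q) = 8q + 18(1−q), giving q = 3/14.
The value is 19·(3/14) + (15)·(11/14) = 111/7.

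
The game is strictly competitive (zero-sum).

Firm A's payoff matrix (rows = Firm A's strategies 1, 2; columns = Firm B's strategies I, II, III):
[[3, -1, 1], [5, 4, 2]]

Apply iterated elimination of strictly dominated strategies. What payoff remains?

2

Row 1 is strictly dominated by row 2 (5>3, 4>-1, 2>1); eliminate 1.
Column II is strictly dominated by III for Firm B (2<4); eliminate II.
Column I is strictly dominated by III for Firm B (2<5); eliminate I.
Only (2, III) remains, with payoff 2.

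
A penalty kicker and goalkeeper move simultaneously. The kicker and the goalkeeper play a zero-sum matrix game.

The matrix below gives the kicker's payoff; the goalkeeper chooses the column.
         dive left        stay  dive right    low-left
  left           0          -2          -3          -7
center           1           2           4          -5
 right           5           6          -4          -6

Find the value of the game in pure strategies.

Row minima: -7, -5, -6 → the kicker's maximin is -5.
Column maxima: 5, 6, 4, -5 → the goalkeeper's minimax is -5.
They coincide at (center, low-left), so the value is -5.

-5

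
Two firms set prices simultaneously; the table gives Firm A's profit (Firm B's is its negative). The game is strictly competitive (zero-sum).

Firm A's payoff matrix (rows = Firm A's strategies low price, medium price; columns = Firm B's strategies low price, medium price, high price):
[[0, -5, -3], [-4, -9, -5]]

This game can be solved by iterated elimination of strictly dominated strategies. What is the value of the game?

-5

Row medium price is strictly dominated by row low price (0>-4, -5>-9, -3>-5); eliminate medium price.
Column high price is strictly dominated by medium price for Firm B (-5<-3); eliminate high price.
Column low price is strictly dominated by medium price for Firm B (-5<0); eliminate low price.
Only (low price, medium price) remains, with payoff -5.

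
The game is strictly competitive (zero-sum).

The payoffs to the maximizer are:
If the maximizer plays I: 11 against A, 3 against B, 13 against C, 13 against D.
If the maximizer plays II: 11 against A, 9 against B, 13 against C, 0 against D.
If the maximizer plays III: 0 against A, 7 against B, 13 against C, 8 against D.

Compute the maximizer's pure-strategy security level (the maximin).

3

The worst-case payoff for each row is I: 3, II: 0, III: 0.
The best of these is 3.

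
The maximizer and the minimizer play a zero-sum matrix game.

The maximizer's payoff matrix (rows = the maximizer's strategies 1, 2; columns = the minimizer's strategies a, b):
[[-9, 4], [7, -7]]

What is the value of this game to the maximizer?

Row minima are -9 and -7, so the maximizer's maximin is -7; column maxima are 7 and 4, so the minimizer's minimax is 4. These differ, so the equilibrium is in mixed strategies.
Let the maximizer play 1 with probability p. The minimizer is indifferent when −9p + 7(1−p) = 4p − 7(1−p), giving p = 14/27.
Let the minimizer play a with probability q. The maximizer is indifferent when −9q + 4(1−q) = 7q − 7(1−q), giving q = 11/27.
The value is -9·(11/27) + (4)·(16/27) = -35/27.

-35/27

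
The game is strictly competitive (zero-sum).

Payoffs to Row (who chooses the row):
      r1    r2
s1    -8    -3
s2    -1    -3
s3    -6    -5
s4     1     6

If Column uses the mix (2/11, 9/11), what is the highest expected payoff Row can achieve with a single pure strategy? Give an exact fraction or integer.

s1: (-8)·(2/11) + (-3)·(9/11) = -43/11.
s2: (-1)·(2/11) + (-3)·(9/11) = -29/11.
s3: (-6)·(2/11) + (-5)·(9/11) = -57/11.
s4: (1)·(2/11) + (6)·(9/11) = 56/11.
The best pure response is s4 with expected payoff 56/11.

56/11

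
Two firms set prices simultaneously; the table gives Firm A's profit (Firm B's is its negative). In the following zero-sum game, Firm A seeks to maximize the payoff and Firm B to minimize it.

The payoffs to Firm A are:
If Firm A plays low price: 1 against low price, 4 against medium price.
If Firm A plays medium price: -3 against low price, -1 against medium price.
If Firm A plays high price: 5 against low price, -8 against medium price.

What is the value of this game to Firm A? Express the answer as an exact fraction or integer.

Row medium price is strictly dominated by row low price, so Firm A never plays it.
The remaining 2×2 game on (low price, high price) × (low price, medium price) has no saddle point. Let Firm A play low price with probability p; indifference gives p + 5(1−p) = 4p − 8(1−p), so p = 13/16.
Similarly Firm B's optimal q on low price is 3/4, and the value is 1·(3/4) + (4)·(1/4) = 7/4.

7/4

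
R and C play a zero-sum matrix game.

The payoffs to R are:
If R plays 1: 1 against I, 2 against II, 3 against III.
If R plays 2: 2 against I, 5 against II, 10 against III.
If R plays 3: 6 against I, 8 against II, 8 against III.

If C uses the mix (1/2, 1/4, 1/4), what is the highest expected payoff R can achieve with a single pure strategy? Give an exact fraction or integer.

7

1: (1)·(1/2) + (2)·(1/4) + (3)·(1/4) = 7/4.
2: (2)·(1/2) + (5)·(1/4) + (10)·(1/4) = 19/4.
3: (6)·(1/2) + (8)·(1/4) + (8)·(1/4) = 7.
The best pure response is 3 with expected payoff 7.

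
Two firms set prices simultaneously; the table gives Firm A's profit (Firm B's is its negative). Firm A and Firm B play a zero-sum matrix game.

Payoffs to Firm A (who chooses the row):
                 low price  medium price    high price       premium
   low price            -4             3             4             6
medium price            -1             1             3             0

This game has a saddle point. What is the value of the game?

Row minima: -4, -1 → Firm A's maximin is -1.
Column maxima: -1, 3, 4, 6 → Firm B's minimax is -1.
They coincide at (medium price, low price), so the value is -1.

-1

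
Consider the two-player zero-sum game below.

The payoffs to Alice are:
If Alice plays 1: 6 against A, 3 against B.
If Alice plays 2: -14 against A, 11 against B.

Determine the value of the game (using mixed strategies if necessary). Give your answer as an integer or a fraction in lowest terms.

Row minima are 3 and -14, so Alice's maximin is 3; column maxima are 6 and 11, so Bob's minimax is 6. These differ, so the equilibrium is in mixed strategies.
Let Alice play 1 with probability p. Bob is indifferent when 6p − 14(1−p) = 3p + 11(1−p), giving p = 25/28.
Let Bob play A with probability q. Alice is indifferent when 6q + 3(1−q) = −14q + 11(1−q), giving q = 2/7.
The value is 6·(2/7) + (3)·(5/7) = 27/7.

27/7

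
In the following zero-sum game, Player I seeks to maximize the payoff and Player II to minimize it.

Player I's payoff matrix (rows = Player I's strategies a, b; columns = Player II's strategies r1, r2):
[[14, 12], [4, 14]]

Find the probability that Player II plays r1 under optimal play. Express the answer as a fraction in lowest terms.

1/6

Row minima are 12 and 4, so Player I's maximin is 12; column maxima are 14 and 14, so Player II's minimax is 14. These differ, so the equilibrium is in mixed strategies.
Let Player II play r1 with probability q. Player I is indifferent when 14q + 12(1−q) = 4q + 14(1−q), giving q = 1/6.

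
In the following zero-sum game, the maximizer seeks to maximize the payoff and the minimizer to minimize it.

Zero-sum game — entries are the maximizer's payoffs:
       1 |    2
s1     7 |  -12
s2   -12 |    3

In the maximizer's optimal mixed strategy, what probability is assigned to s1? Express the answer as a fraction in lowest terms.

15/34

Row minima are -12 and -12, so the maximizer's maximin is -12; column maxima are 7 and 3, so the minimizer's minimax is 3. These differ, so the equilibrium is in mixed strategies.
Let the maximizer play s1 with probability p. The minimizer is indifferent when 7p − 12(1−p) = −12p + 3(1−p), giving p = 15/34.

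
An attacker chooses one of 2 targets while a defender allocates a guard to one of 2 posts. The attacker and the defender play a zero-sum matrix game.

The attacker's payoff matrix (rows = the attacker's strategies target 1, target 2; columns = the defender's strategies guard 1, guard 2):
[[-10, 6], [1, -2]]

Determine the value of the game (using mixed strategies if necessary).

Row minima are -10 and -2, so the attacker's maximin is -2; column maxima are 1 and 6, so the defender's minimax is 1. These differ, so the equilibrium is in mixed strategies.
Let the attacker play target 1 with probability p. The defender is indifferent when −10p + (1−p) = 6p − 2(1−p), giving p = 3/19.
Let the defender play guard 1 with probability q. The attacker is indifferent when −10q + 6(1−q) = q − 2(1−q), giving q = 8/19.
The value is -10·(8/19) + (6)·(11/19) = -14/19.

-14/19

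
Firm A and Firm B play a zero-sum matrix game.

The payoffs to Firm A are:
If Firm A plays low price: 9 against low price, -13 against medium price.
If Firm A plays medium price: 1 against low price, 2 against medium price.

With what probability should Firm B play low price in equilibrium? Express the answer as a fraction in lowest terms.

Row minima are -13 and 1, so Firm A's maximin is 1; column maxima are 9 and 2, so Firm B's minimax is 2. These differ, so the equilibrium is in mixed strategies.
Let Firm B play low price with probability q. Firm A is indifferent when 9q − 13(1−q) = q + 2(1−q), giving q = 15/23.

15/23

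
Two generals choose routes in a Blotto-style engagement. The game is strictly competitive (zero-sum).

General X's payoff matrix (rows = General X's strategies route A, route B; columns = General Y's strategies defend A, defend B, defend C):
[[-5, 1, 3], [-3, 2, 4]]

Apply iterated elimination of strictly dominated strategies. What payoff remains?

Column defend B is strictly dominated by defend A for General Y (-5<1, -3<2); eliminate defend B.
Row route A is strictly dominated by row route B (-3>-5, 4>3); eliminate route A.
Column defend C is strictly dominated by defend A for General Y (-3<4); eliminate defend C.
Only (route B, defend A) remains, with payoff -3.

-3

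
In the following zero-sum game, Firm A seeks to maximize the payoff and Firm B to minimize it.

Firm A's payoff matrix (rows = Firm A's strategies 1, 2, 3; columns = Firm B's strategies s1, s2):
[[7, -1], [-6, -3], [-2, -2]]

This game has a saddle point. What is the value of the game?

Row minima: -1, -6, -2 → Firm A's maximin is -1.
Column maxima: 7, -1 → Firm B's minimax is -1.
They coincide at (1, s2), so the value is -1.

-1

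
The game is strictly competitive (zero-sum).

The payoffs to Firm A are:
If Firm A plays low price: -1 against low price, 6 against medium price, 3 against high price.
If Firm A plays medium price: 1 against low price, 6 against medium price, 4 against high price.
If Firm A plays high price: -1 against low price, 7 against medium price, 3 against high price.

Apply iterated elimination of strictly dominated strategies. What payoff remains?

1

Column medium price is strictly dominated by low price for Firm B (-1<6, 1<6, -1<7); eliminate medium price.
Column high price is strictly dominated by low price for Firm B (-1<3, 1<4, -1<3); eliminate high price.
Row high price is strictly dominated by row medium price (1>-1); eliminate high price.
Row low price is strictly dominated by row medium price (1>-1); eliminate low price.
Only (medium price, low price) remains, with payoff 1.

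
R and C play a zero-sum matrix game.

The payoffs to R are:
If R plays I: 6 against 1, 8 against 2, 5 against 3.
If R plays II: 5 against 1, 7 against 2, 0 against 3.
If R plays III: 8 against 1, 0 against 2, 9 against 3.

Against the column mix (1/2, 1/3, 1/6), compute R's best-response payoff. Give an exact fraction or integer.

I: (6)·(1/2) + (8)·(1/3) + (5)·(1/6) = 13/2.
II: (5)·(1/2) + (7)·(1/3) + (0)·(1/6) = 29/6.
III: (8)·(1/2) + (0)·(1/3) + (9)·(1/6) = 11/2.
The best pure response is I with expected payoff 13/2.

13/2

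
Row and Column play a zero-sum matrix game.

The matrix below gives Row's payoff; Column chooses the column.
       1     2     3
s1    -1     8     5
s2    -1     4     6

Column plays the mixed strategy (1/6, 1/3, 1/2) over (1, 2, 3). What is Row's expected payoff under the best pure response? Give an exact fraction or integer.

5

s1: (-1)·(1/6) + (8)·(1/3) + (5)·(1/2) = 5.
s2: (-1)·(1/6) + (4)·(1/3) + (6)·(1/2) = 25/6.
The best pure response is s1 with expected payoff 5.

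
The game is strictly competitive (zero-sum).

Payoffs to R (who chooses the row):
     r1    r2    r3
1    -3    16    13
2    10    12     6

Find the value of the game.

37/5

Column r2 is strictly dominated by r3 for C (it gives R more in every row).
The remaining 2×2 game on (1, 2) × (r1, r3) has no saddle point. Let R play 1 with probability p; indifference gives −3p + 10(1−p) = 13p + 6(1−p), so p = 1/5.
Similarly C's optimal q on r1 is 7/20, and the value is -3·(7/20) + (13)·(13/20) = 37/5.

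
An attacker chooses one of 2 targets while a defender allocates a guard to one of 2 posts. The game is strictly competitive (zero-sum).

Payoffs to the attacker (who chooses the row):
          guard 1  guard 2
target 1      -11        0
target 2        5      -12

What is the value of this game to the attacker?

-33/7

Row minima are -11 and -12, so the attacker's maximin is -11; column maxima are 5 and 0, so the defender's minimax is 0. These differ, so the equilibrium is in mixed strategies.
Let the attacker play target 1 with probability p. The defender is indifferent when −11p + 5(1−p) = −12(1−p), giving p = 17/28.
Let the defender play guard 1 with probability q. The attacker is indifferent when −11q = 5q − 12(1−q), giving q = 3/7.
The value is -11·(3/7) + (0)·(4/7) = -33/7.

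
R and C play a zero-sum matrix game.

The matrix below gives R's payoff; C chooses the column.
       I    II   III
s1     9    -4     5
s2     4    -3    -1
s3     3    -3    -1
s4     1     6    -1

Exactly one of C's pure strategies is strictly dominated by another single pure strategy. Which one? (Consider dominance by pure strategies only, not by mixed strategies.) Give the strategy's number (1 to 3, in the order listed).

1

C prefers columns that give R less. Compare I with III: 5 < 9, -1 < 4, -1 < 3, -1 < 1.
So III strictly dominates I for C; I is strictly dominated.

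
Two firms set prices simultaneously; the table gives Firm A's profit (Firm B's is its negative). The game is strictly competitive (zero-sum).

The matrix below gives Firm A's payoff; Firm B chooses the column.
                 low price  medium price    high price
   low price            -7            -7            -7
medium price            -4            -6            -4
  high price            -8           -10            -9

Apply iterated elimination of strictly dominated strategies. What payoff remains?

Row high price is strictly dominated by row low price (-7>-8, -7>-10, -7>-9); eliminate high price.
Row low price is strictly dominated by row medium price (-4>-7, -6>-7, -4>-7); eliminate low price.
Column high price is strictly dominated by medium price for Firm B (-6<-4); eliminate high price.
Column low price is strictly dominated by medium price for Firm B (-6<-4); eliminate low price.
Only (medium price, medium price) remains, with payoff -6.

-6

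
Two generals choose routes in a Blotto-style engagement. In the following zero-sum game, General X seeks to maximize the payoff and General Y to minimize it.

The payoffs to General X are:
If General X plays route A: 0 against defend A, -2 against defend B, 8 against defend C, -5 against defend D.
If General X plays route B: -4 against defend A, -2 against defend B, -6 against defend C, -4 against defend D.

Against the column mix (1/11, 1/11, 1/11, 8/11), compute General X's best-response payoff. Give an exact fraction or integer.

route A: (0)·(1/11) + (-2)·(1/11) + (8)·(1/11) + (-5)·(8/11) = -34/11.
route B: (-4)·(1/11) + (-2)·(1/11) + (-6)·(1/11) + (-4)·(8/11) = -4.
The best pure response is route A with expected payoff -34/11.

-34/11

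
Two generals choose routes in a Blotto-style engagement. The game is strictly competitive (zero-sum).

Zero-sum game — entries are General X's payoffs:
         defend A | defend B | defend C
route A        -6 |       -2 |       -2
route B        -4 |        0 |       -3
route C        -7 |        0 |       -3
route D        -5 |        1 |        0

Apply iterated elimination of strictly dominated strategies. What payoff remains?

Row route A is strictly dominated by row route D (-5>-6, 1>-2, 0>-2); eliminate route A.
Row route C is strictly dominated by row route D (-5>-7, 1>0, 0>-3); eliminate route C.
Column defend C is strictly dominated by defend A for General Y (-4<-3, -5<0); eliminate defend C.
Column defend B is strictly dominated by defend A for General Y (-4<0, -5<1); eliminate defend B.
Row route D is strictly dominated by row route B (-4>-5); eliminate route D.
Only (route B, defend A) remains, with payoff -4.

-4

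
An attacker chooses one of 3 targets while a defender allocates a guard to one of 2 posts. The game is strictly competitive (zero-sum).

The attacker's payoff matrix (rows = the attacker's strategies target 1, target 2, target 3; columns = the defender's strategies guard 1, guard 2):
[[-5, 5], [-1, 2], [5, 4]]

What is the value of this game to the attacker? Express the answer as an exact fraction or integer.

Row target 2 is strictly dominated by row target 3, so the attacker never plays it.
The remaining 2×2 game on (target 1, target 3) × (guard 1, guard 2) has no saddle point. Let the attacker play target 1 with probability p; indifference gives −5p + 5(1−p) = 5p + 4(1−p), so p = 1/11.
Similarly the defender's optimal q on guard 1 is 1/11, and the value is -5·(1/11) + (5)·(10/11) = 45/11.

45/11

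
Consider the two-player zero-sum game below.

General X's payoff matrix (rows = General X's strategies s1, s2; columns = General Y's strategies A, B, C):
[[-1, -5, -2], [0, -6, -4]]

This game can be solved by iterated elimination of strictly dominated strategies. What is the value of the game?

Column A is strictly dominated by B for General Y (-5<-1, -6<0); eliminate A.
Row s2 is strictly dominated by row s1 (-5>-6, -2>-4); eliminate s2.
Column C is strictly dominated by B for General Y (-5<-2); eliminate C.
Only (s1, B) remains, with payoff -5.

-5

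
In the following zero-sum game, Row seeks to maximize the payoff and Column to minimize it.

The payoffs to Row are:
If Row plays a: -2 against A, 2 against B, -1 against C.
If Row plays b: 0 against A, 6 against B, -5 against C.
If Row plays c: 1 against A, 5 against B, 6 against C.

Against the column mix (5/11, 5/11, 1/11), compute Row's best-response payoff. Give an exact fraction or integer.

36/11

a: (-2)·(5/11) + (2)·(5/11) + (-1)·(1/11) = -1/11.
b: (0)·(5/11) + (6)·(5/11) + (-5)·(1/11) = 25/11.
c: (1)·(5/11) + (5)·(5/11) + (6)·(1/11) = 36/11.
The best pure response is c with expected payoff 36/11.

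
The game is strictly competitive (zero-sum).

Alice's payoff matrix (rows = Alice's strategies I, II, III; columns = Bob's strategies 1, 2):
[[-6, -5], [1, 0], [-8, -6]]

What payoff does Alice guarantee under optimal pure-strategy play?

0

Row minima: -6, 0, -8 → Alice's maximin is 0.
Column maxima: 1, 0 → Bob's minimax is 0.
They coincide at (II, 2), so the value is 0.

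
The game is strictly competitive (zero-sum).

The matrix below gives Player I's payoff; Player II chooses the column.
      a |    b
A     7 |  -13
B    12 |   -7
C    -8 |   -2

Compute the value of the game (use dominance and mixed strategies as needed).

Row A is strictly dominated by row B, so Player I never plays it.
The remaining 2×2 game on (B, C) × (a, b) has no saddle point. Let Player I play B with probability p; indifference gives 12p − 8(1−p) = −7p − 2(1−p), so p = 6/25.
Similarly Player II's optimal q on a is 1/5, and the value is 12·(1/5) + (-7)·(4/5) = -16/5.

-16/5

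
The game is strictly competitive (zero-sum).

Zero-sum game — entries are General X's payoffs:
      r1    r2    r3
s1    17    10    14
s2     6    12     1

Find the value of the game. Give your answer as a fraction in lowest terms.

158/15

Column r1 is strictly dominated by r3 for General Y (it gives General X more in every row).
The remaining 2×2 game on (s1, s2) × (r2, r3) has no saddle point. Let General X play s1 with probability p; indifference gives 10p + 12(1−p) = 14p + (1−p), so p = 11/15.
Similarly General Y's optimal q on r2 is 13/15, and the value is 10·(13/15) + (14)·(2/15) = 158/15.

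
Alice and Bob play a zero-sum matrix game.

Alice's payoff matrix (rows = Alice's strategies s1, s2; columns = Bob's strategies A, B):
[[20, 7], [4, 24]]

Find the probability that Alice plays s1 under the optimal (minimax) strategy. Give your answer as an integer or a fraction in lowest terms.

20/33

Row minima are 7 and 4, so Alice's maximin is 7; column maxima are 20 and 24, so Bob's minimax is 20. These differ, so the equilibrium is in mixed strategies.
Let Alice play s1 with probability p. Bob is indifferent when 20p + 4(1−p) = 7p + 24(1−p), giving p = 20/33.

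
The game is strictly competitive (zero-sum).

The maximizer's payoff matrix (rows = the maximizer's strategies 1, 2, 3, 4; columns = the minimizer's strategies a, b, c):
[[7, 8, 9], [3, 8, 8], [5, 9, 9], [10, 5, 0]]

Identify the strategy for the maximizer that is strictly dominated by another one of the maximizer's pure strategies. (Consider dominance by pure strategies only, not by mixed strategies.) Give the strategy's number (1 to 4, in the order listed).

Compare 2 with 3: 5 > 3, 9 > 8, 9 > 8.
So 3 strictly dominates 2 for the maximizer; 2 is strictly dominated.

2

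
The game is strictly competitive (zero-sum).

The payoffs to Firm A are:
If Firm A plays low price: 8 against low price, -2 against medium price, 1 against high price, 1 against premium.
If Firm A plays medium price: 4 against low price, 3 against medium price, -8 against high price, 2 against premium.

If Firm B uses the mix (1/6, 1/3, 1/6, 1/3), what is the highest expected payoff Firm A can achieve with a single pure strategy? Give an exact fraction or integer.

7/6

low price: (8)·(1/6) + (-2)·(1/3) + (1)·(1/6) + (1)·(1/3) = 7/6.
medium price: (4)·(1/6) + (3)·(1/3) + (-8)·(1/6) + (2)·(1/3) = 1.
The best pure response is low price with expected payoff 7/6.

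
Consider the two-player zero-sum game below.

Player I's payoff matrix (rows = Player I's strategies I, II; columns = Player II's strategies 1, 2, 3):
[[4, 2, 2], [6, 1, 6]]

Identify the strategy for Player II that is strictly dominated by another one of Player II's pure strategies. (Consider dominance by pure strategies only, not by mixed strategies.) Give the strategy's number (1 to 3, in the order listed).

1

Player II prefers columns that give Player I less. Compare 1 with 2: 2 < 4, 1 < 6.
So 2 strictly dominates 1 for Player II; 1 is strictly dominated.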